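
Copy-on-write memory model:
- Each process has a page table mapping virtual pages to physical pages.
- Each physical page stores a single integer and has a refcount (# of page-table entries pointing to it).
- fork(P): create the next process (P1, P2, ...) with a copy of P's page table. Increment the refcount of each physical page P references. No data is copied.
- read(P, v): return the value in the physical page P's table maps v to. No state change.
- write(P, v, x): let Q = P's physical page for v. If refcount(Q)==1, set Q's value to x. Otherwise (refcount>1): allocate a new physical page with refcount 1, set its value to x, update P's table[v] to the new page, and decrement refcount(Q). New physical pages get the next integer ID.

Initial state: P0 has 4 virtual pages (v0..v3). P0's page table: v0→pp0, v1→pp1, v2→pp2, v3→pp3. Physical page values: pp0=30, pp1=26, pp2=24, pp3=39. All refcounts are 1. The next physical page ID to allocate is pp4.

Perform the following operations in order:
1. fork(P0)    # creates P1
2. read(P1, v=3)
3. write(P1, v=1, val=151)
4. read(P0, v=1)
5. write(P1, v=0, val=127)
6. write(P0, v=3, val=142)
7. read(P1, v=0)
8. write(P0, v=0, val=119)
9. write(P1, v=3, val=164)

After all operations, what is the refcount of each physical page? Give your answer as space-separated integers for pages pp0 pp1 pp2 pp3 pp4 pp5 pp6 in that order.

Op 1: fork(P0) -> P1. 4 ppages; refcounts: pp0:2 pp1:2 pp2:2 pp3:2
Op 2: read(P1, v3) -> 39. No state change.
Op 3: write(P1, v1, 151). refcount(pp1)=2>1 -> COPY to pp4. 5 ppages; refcounts: pp0:2 pp1:1 pp2:2 pp3:2 pp4:1
Op 4: read(P0, v1) -> 26. No state change.
Op 5: write(P1, v0, 127). refcount(pp0)=2>1 -> COPY to pp5. 6 ppages; refcounts: pp0:1 pp1:1 pp2:2 pp3:2 pp4:1 pp5:1
Op 6: write(P0, v3, 142). refcount(pp3)=2>1 -> COPY to pp6. 7 ppages; refcounts: pp0:1 pp1:1 pp2:2 pp3:1 pp4:1 pp5:1 pp6:1
Op 7: read(P1, v0) -> 127. No state change.
Op 8: write(P0, v0, 119). refcount(pp0)=1 -> write in place. 7 ppages; refcounts: pp0:1 pp1:1 pp2:2 pp3:1 pp4:1 pp5:1 pp6:1
Op 9: write(P1, v3, 164). refcount(pp3)=1 -> write in place. 7 ppages; refcounts: pp0:1 pp1:1 pp2:2 pp3:1 pp4:1 pp5:1 pp6:1

Answer: 1 1 2 1 1 1 1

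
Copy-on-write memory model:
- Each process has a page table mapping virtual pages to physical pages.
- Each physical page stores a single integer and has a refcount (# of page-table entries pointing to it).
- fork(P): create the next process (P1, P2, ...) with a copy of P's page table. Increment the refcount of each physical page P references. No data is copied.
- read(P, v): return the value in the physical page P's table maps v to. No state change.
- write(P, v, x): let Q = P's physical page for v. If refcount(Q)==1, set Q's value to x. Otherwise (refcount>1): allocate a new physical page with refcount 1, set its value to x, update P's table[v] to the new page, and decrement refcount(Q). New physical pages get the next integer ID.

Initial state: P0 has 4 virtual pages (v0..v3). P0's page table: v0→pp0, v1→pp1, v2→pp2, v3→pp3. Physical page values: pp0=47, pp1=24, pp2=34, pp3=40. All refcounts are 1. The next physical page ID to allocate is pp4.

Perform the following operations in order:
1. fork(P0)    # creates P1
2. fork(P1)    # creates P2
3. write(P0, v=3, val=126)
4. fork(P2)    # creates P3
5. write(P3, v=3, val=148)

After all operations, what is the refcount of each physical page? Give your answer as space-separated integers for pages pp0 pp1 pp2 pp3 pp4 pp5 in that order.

Answer: 4 4 4 2 1 1

Derivation:
Op 1: fork(P0) -> P1. 4 ppages; refcounts: pp0:2 pp1:2 pp2:2 pp3:2
Op 2: fork(P1) -> P2. 4 ppages; refcounts: pp0:3 pp1:3 pp2:3 pp3:3
Op 3: write(P0, v3, 126). refcount(pp3)=3>1 -> COPY to pp4. 5 ppages; refcounts: pp0:3 pp1:3 pp2:3 pp3:2 pp4:1
Op 4: fork(P2) -> P3. 5 ppages; refcounts: pp0:4 pp1:4 pp2:4 pp3:3 pp4:1
Op 5: write(P3, v3, 148). refcount(pp3)=3>1 -> COPY to pp5. 6 ppages; refcounts: pp0:4 pp1:4 pp2:4 pp3:2 pp4:1 pp5:1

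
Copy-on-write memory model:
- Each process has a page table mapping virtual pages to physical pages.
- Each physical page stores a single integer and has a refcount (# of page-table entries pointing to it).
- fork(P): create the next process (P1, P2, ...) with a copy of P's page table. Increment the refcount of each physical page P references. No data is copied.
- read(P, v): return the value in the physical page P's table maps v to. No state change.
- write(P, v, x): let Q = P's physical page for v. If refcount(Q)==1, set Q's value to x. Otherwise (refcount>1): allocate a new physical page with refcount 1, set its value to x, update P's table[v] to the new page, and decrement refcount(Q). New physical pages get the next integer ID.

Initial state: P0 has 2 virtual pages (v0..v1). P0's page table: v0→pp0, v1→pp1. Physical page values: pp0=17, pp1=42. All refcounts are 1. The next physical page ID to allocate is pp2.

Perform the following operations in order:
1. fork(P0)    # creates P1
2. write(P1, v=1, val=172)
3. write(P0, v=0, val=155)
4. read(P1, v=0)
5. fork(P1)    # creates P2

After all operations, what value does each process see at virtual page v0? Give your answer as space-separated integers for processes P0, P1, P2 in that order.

Op 1: fork(P0) -> P1. 2 ppages; refcounts: pp0:2 pp1:2
Op 2: write(P1, v1, 172). refcount(pp1)=2>1 -> COPY to pp2. 3 ppages; refcounts: pp0:2 pp1:1 pp2:1
Op 3: write(P0, v0, 155). refcount(pp0)=2>1 -> COPY to pp3. 4 ppages; refcounts: pp0:1 pp1:1 pp2:1 pp3:1
Op 4: read(P1, v0) -> 17. No state change.
Op 5: fork(P1) -> P2. 4 ppages; refcounts: pp0:2 pp1:1 pp2:2 pp3:1
P0: v0 -> pp3 = 155
P1: v0 -> pp0 = 17
P2: v0 -> pp0 = 17

Answer: 155 17 17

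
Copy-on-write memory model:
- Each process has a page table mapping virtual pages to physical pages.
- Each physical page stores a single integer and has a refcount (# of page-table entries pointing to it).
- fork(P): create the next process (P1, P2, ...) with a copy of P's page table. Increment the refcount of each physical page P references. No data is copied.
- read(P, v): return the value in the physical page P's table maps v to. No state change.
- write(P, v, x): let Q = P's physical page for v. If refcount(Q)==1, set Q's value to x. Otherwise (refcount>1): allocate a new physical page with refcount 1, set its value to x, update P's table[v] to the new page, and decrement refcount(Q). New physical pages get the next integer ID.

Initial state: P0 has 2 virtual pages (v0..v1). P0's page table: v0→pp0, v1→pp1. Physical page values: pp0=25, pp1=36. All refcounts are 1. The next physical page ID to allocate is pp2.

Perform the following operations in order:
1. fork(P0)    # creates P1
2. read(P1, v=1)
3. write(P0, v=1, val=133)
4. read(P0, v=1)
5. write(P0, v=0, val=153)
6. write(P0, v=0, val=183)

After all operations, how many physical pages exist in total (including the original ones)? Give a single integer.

Op 1: fork(P0) -> P1. 2 ppages; refcounts: pp0:2 pp1:2
Op 2: read(P1, v1) -> 36. No state change.
Op 3: write(P0, v1, 133). refcount(pp1)=2>1 -> COPY to pp2. 3 ppages; refcounts: pp0:2 pp1:1 pp2:1
Op 4: read(P0, v1) -> 133. No state change.
Op 5: write(P0, v0, 153). refcount(pp0)=2>1 -> COPY to pp3. 4 ppages; refcounts: pp0:1 pp1:1 pp2:1 pp3:1
Op 6: write(P0, v0, 183). refcount(pp3)=1 -> write in place. 4 ppages; refcounts: pp0:1 pp1:1 pp2:1 pp3:1

Answer: 4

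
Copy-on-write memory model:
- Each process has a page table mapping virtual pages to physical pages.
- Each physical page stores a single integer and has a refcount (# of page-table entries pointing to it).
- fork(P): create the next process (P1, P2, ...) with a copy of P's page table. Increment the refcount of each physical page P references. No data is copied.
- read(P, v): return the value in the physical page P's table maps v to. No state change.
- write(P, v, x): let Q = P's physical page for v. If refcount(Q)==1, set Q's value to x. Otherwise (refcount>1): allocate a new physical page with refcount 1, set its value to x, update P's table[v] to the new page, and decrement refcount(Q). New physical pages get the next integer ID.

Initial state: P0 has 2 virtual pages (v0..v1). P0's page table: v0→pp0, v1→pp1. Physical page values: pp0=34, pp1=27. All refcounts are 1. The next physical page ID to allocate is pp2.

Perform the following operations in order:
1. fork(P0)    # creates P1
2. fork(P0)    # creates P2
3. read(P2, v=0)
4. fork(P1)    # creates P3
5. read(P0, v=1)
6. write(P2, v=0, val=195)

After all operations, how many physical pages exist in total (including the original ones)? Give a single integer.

Answer: 3

Derivation:
Op 1: fork(P0) -> P1. 2 ppages; refcounts: pp0:2 pp1:2
Op 2: fork(P0) -> P2. 2 ppages; refcounts: pp0:3 pp1:3
Op 3: read(P2, v0) -> 34. No state change.
Op 4: fork(P1) -> P3. 2 ppages; refcounts: pp0:4 pp1:4
Op 5: read(P0, v1) -> 27. No state change.
Op 6: write(P2, v0, 195). refcount(pp0)=4>1 -> COPY to pp2. 3 ppages; refcounts: pp0:3 pp1:4 pp2:1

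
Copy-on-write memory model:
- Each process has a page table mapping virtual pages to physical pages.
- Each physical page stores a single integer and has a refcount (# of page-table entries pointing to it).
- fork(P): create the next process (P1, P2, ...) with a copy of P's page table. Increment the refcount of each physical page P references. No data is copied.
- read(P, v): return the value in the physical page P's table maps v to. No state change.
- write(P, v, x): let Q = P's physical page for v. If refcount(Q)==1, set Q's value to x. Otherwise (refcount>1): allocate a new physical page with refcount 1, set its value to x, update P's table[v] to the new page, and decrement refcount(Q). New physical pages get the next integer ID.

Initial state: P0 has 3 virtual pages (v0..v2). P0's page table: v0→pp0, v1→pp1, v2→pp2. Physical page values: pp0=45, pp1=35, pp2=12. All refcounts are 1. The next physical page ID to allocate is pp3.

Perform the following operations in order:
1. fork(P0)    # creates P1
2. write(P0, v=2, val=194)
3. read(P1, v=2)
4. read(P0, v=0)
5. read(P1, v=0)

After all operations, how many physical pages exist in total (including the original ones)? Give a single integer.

Op 1: fork(P0) -> P1. 3 ppages; refcounts: pp0:2 pp1:2 pp2:2
Op 2: write(P0, v2, 194). refcount(pp2)=2>1 -> COPY to pp3. 4 ppages; refcounts: pp0:2 pp1:2 pp2:1 pp3:1
Op 3: read(P1, v2) -> 12. No state change.
Op 4: read(P0, v0) -> 45. No state change.
Op 5: read(P1, v0) -> 45. No state change.

Answer: 4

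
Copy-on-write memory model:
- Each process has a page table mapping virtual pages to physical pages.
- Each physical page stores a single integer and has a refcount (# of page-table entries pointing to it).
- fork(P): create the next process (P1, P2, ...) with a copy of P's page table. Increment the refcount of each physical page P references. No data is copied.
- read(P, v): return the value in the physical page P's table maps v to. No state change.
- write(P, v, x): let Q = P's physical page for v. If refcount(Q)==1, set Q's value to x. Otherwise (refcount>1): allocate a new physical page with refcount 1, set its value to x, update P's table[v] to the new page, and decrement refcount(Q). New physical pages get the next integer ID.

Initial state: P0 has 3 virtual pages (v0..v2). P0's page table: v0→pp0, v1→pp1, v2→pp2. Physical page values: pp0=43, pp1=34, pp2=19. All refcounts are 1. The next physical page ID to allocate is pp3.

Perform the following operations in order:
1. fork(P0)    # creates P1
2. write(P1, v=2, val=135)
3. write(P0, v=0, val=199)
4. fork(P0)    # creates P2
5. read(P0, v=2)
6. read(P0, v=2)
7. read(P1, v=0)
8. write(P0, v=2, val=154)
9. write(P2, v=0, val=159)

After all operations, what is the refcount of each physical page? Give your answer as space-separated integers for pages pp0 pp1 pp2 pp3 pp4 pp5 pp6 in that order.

Op 1: fork(P0) -> P1. 3 ppages; refcounts: pp0:2 pp1:2 pp2:2
Op 2: write(P1, v2, 135). refcount(pp2)=2>1 -> COPY to pp3. 4 ppages; refcounts: pp0:2 pp1:2 pp2:1 pp3:1
Op 3: write(P0, v0, 199). refcount(pp0)=2>1 -> COPY to pp4. 5 ppages; refcounts: pp0:1 pp1:2 pp2:1 pp3:1 pp4:1
Op 4: fork(P0) -> P2. 5 ppages; refcounts: pp0:1 pp1:3 pp2:2 pp3:1 pp4:2
Op 5: read(P0, v2) -> 19. No state change.
Op 6: read(P0, v2) -> 19. No state change.
Op 7: read(P1, v0) -> 43. No state change.
Op 8: write(P0, v2, 154). refcount(pp2)=2>1 -> COPY to pp5. 6 ppages; refcounts: pp0:1 pp1:3 pp2:1 pp3:1 pp4:2 pp5:1
Op 9: write(P2, v0, 159). refcount(pp4)=2>1 -> COPY to pp6. 7 ppages; refcounts: pp0:1 pp1:3 pp2:1 pp3:1 pp4:1 pp5:1 pp6:1

Answer: 1 3 1 1 1 1 1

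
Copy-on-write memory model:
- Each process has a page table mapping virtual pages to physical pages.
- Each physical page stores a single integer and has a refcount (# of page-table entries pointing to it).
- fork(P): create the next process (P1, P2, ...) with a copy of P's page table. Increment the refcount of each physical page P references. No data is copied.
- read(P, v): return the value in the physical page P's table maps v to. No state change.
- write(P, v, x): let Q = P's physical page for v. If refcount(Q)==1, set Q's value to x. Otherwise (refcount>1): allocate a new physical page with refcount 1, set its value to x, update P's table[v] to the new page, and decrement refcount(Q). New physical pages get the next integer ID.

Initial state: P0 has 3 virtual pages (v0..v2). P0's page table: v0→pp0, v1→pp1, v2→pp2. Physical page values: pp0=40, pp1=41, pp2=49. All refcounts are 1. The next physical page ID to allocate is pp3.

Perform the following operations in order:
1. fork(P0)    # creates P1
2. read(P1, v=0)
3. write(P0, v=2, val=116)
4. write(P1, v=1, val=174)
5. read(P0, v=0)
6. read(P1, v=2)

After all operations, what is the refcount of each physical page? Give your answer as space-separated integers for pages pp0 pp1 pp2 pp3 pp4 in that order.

Op 1: fork(P0) -> P1. 3 ppages; refcounts: pp0:2 pp1:2 pp2:2
Op 2: read(P1, v0) -> 40. No state change.
Op 3: write(P0, v2, 116). refcount(pp2)=2>1 -> COPY to pp3. 4 ppages; refcounts: pp0:2 pp1:2 pp2:1 pp3:1
Op 4: write(P1, v1, 174). refcount(pp1)=2>1 -> COPY to pp4. 5 ppages; refcounts: pp0:2 pp1:1 pp2:1 pp3:1 pp4:1
Op 5: read(P0, v0) -> 40. No state change.
Op 6: read(P1, v2) -> 49. No state change.

Answer: 2 1 1 1 1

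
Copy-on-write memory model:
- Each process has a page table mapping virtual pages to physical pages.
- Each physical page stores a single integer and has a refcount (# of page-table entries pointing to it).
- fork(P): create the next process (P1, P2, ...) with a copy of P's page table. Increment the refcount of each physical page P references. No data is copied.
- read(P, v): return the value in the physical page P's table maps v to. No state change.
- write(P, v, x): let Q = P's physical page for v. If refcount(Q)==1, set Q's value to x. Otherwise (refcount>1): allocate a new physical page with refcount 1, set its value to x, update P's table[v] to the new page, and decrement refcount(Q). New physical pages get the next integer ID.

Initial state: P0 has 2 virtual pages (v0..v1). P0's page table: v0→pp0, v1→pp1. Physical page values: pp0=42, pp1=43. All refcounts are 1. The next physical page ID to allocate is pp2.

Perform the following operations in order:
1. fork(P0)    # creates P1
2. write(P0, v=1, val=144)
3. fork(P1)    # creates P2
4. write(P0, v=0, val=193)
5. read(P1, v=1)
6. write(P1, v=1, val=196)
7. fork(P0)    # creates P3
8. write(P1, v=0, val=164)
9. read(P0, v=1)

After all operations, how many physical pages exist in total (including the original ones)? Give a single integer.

Op 1: fork(P0) -> P1. 2 ppages; refcounts: pp0:2 pp1:2
Op 2: write(P0, v1, 144). refcount(pp1)=2>1 -> COPY to pp2. 3 ppages; refcounts: pp0:2 pp1:1 pp2:1
Op 3: fork(P1) -> P2. 3 ppages; refcounts: pp0:3 pp1:2 pp2:1
Op 4: write(P0, v0, 193). refcount(pp0)=3>1 -> COPY to pp3. 4 ppages; refcounts: pp0:2 pp1:2 pp2:1 pp3:1
Op 5: read(P1, v1) -> 43. No state change.
Op 6: write(P1, v1, 196). refcount(pp1)=2>1 -> COPY to pp4. 5 ppages; refcounts: pp0:2 pp1:1 pp2:1 pp3:1 pp4:1
Op 7: fork(P0) -> P3. 5 ppages; refcounts: pp0:2 pp1:1 pp2:2 pp3:2 pp4:1
Op 8: write(P1, v0, 164). refcount(pp0)=2>1 -> COPY to pp5. 6 ppages; refcounts: pp0:1 pp1:1 pp2:2 pp3:2 pp4:1 pp5:1
Op 9: read(P0, v1) -> 144. No state change.

Answer: 6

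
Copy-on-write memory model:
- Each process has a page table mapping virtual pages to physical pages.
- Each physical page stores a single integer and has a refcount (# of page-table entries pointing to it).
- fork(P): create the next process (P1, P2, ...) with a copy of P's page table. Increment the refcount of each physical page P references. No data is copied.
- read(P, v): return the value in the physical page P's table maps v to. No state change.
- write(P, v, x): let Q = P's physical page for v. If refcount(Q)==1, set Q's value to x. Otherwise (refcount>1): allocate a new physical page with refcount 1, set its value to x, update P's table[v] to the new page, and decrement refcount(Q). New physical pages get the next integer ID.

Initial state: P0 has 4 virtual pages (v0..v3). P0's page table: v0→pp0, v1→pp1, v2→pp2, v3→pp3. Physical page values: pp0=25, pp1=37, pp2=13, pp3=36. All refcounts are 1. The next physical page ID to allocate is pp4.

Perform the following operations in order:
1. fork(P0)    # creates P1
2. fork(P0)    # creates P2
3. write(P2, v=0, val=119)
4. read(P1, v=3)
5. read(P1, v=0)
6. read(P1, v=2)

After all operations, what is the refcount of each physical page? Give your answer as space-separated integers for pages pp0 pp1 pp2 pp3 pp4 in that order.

Op 1: fork(P0) -> P1. 4 ppages; refcounts: pp0:2 pp1:2 pp2:2 pp3:2
Op 2: fork(P0) -> P2. 4 ppages; refcounts: pp0:3 pp1:3 pp2:3 pp3:3
Op 3: write(P2, v0, 119). refcount(pp0)=3>1 -> COPY to pp4. 5 ppages; refcounts: pp0:2 pp1:3 pp2:3 pp3:3 pp4:1
Op 4: read(P1, v3) -> 36. No state change.
Op 5: read(P1, v0) -> 25. No state change.
Op 6: read(P1, v2) -> 13. No state change.

Answer: 2 3 3 3 1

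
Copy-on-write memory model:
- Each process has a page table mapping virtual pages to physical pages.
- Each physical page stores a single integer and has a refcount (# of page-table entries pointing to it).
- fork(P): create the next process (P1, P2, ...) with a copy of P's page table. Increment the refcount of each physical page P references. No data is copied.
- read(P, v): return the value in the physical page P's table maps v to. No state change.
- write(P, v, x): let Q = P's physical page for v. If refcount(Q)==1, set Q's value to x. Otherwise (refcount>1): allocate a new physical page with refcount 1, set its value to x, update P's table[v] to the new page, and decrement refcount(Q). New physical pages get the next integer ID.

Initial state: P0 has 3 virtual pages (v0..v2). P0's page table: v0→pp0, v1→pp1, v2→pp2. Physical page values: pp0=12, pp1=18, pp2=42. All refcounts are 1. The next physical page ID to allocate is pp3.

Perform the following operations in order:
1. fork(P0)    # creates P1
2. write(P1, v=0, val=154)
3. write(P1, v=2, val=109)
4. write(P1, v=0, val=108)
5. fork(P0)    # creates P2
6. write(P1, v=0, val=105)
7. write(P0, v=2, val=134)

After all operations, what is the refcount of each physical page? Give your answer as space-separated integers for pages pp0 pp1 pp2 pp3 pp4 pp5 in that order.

Answer: 2 3 1 1 1 1

Derivation:
Op 1: fork(P0) -> P1. 3 ppages; refcounts: pp0:2 pp1:2 pp2:2
Op 2: write(P1, v0, 154). refcount(pp0)=2>1 -> COPY to pp3. 4 ppages; refcounts: pp0:1 pp1:2 pp2:2 pp3:1
Op 3: write(P1, v2, 109). refcount(pp2)=2>1 -> COPY to pp4. 5 ppages; refcounts: pp0:1 pp1:2 pp2:1 pp3:1 pp4:1
Op 4: write(P1, v0, 108). refcount(pp3)=1 -> write in place. 5 ppages; refcounts: pp0:1 pp1:2 pp2:1 pp3:1 pp4:1
Op 5: fork(P0) -> P2. 5 ppages; refcounts: pp0:2 pp1:3 pp2:2 pp3:1 pp4:1
Op 6: write(P1, v0, 105). refcount(pp3)=1 -> write in place. 5 ppages; refcounts: pp0:2 pp1:3 pp2:2 pp3:1 pp4:1
Op 7: write(P0, v2, 134). refcount(pp2)=2>1 -> COPY to pp5. 6 ppages; refcounts: pp0:2 pp1:3 pp2:1 pp3:1 pp4:1 pp5:1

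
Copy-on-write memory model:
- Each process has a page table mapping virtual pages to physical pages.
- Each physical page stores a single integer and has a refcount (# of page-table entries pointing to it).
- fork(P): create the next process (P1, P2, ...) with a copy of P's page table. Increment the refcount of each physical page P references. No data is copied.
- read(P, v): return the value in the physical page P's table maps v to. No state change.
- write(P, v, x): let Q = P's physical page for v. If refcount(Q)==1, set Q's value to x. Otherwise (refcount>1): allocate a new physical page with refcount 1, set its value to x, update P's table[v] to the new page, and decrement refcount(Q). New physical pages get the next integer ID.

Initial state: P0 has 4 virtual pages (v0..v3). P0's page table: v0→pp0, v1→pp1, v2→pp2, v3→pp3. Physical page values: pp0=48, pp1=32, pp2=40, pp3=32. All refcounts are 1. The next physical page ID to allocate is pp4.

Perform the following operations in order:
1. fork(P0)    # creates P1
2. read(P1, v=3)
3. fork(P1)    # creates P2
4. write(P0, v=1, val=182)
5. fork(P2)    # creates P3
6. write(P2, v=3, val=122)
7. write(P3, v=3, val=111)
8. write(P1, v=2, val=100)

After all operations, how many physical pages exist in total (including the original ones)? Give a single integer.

Op 1: fork(P0) -> P1. 4 ppages; refcounts: pp0:2 pp1:2 pp2:2 pp3:2
Op 2: read(P1, v3) -> 32. No state change.
Op 3: fork(P1) -> P2. 4 ppages; refcounts: pp0:3 pp1:3 pp2:3 pp3:3
Op 4: write(P0, v1, 182). refcount(pp1)=3>1 -> COPY to pp4. 5 ppages; refcounts: pp0:3 pp1:2 pp2:3 pp3:3 pp4:1
Op 5: fork(P2) -> P3. 5 ppages; refcounts: pp0:4 pp1:3 pp2:4 pp3:4 pp4:1
Op 6: write(P2, v3, 122). refcount(pp3)=4>1 -> COPY to pp5. 6 ppages; refcounts: pp0:4 pp1:3 pp2:4 pp3:3 pp4:1 pp5:1
Op 7: write(P3, v3, 111). refcount(pp3)=3>1 -> COPY to pp6. 7 ppages; refcounts: pp0:4 pp1:3 pp2:4 pp3:2 pp4:1 pp5:1 pp6:1
Op 8: write(P1, v2, 100). refcount(pp2)=4>1 -> COPY to pp7. 8 ppages; refcounts: pp0:4 pp1:3 pp2:3 pp3:2 pp4:1 pp5:1 pp6:1 pp7:1

Answer: 8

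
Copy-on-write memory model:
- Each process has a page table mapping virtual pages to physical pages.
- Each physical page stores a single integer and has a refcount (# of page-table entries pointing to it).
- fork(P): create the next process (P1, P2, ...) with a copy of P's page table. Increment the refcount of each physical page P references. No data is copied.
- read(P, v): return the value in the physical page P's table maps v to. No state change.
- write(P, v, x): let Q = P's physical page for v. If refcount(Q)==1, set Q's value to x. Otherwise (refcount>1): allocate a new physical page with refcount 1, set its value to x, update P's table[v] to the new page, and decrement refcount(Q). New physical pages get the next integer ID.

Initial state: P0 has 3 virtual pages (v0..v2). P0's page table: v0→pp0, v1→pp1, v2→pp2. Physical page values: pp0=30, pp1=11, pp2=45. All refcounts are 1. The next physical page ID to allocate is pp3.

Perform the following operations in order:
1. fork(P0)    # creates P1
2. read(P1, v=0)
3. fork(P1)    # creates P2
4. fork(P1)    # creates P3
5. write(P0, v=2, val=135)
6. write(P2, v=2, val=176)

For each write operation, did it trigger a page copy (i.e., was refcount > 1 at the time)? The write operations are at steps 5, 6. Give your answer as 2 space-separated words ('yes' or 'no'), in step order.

Op 1: fork(P0) -> P1. 3 ppages; refcounts: pp0:2 pp1:2 pp2:2
Op 2: read(P1, v0) -> 30. No state change.
Op 3: fork(P1) -> P2. 3 ppages; refcounts: pp0:3 pp1:3 pp2:3
Op 4: fork(P1) -> P3. 3 ppages; refcounts: pp0:4 pp1:4 pp2:4
Op 5: write(P0, v2, 135). refcount(pp2)=4>1 -> COPY to pp3. 4 ppages; refcounts: pp0:4 pp1:4 pp2:3 pp3:1
Op 6: write(P2, v2, 176). refcount(pp2)=3>1 -> COPY to pp4. 5 ppages; refcounts: pp0:4 pp1:4 pp2:2 pp3:1 pp4:1

yes yes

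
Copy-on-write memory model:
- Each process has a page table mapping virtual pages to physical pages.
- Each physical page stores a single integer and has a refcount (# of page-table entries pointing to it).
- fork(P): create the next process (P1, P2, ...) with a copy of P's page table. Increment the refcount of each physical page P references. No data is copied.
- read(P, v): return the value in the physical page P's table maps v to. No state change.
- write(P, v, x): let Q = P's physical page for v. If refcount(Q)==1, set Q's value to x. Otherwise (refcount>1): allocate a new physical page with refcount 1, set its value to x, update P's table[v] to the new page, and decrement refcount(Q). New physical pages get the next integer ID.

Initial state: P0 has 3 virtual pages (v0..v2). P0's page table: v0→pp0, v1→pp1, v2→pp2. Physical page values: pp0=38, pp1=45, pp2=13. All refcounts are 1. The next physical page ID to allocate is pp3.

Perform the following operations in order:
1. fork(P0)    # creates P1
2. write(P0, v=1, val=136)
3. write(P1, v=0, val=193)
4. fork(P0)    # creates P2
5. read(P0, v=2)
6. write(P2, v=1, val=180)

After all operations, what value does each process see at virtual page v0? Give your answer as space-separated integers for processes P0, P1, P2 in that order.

Answer: 38 193 38

Derivation:
Op 1: fork(P0) -> P1. 3 ppages; refcounts: pp0:2 pp1:2 pp2:2
Op 2: write(P0, v1, 136). refcount(pp1)=2>1 -> COPY to pp3. 4 ppages; refcounts: pp0:2 pp1:1 pp2:2 pp3:1
Op 3: write(P1, v0, 193). refcount(pp0)=2>1 -> COPY to pp4. 5 ppages; refcounts: pp0:1 pp1:1 pp2:2 pp3:1 pp4:1
Op 4: fork(P0) -> P2. 5 ppages; refcounts: pp0:2 pp1:1 pp2:3 pp3:2 pp4:1
Op 5: read(P0, v2) -> 13. No state change.
Op 6: write(P2, v1, 180). refcount(pp3)=2>1 -> COPY to pp5. 6 ppages; refcounts: pp0:2 pp1:1 pp2:3 pp3:1 pp4:1 pp5:1
P0: v0 -> pp0 = 38
P1: v0 -> pp4 = 193
P2: v0 -> pp0 = 38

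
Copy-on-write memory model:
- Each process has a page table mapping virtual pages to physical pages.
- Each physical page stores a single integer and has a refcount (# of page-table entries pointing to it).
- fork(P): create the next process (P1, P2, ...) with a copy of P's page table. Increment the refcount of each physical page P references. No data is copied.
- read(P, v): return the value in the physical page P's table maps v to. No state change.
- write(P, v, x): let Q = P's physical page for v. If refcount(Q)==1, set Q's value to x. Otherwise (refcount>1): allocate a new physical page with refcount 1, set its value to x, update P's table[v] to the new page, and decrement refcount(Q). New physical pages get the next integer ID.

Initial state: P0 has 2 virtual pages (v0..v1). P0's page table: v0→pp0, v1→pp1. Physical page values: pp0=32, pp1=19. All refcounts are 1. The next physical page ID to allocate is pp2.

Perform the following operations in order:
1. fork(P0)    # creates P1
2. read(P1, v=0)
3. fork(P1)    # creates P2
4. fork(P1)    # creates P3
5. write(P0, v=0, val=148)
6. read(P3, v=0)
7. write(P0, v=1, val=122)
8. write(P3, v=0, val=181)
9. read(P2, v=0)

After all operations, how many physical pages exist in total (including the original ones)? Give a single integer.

Op 1: fork(P0) -> P1. 2 ppages; refcounts: pp0:2 pp1:2
Op 2: read(P1, v0) -> 32. No state change.
Op 3: fork(P1) -> P2. 2 ppages; refcounts: pp0:3 pp1:3
Op 4: fork(P1) -> P3. 2 ppages; refcounts: pp0:4 pp1:4
Op 5: write(P0, v0, 148). refcount(pp0)=4>1 -> COPY to pp2. 3 ppages; refcounts: pp0:3 pp1:4 pp2:1
Op 6: read(P3, v0) -> 32. No state change.
Op 7: write(P0, v1, 122). refcount(pp1)=4>1 -> COPY to pp3. 4 ppages; refcounts: pp0:3 pp1:3 pp2:1 pp3:1
Op 8: write(P3, v0, 181). refcount(pp0)=3>1 -> COPY to pp4. 5 ppages; refcounts: pp0:2 pp1:3 pp2:1 pp3:1 pp4:1
Op 9: read(P2, v0) -> 32. No state change.

Answer: 5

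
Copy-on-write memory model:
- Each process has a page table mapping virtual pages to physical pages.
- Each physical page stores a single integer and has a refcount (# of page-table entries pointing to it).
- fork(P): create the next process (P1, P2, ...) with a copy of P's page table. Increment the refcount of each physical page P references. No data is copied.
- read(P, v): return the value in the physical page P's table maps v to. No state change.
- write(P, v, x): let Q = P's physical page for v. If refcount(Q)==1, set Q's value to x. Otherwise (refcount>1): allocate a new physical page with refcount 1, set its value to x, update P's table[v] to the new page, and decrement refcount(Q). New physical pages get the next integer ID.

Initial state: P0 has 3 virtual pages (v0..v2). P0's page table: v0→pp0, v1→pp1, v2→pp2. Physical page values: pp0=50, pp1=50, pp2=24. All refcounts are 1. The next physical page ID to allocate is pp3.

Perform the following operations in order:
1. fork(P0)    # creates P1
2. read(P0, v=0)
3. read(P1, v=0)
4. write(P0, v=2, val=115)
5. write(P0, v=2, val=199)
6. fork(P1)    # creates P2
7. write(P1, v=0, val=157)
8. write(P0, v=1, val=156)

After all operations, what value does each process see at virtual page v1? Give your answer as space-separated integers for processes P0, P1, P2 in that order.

Answer: 156 50 50

Derivation:
Op 1: fork(P0) -> P1. 3 ppages; refcounts: pp0:2 pp1:2 pp2:2
Op 2: read(P0, v0) -> 50. No state change.
Op 3: read(P1, v0) -> 50. No state change.
Op 4: write(P0, v2, 115). refcount(pp2)=2>1 -> COPY to pp3. 4 ppages; refcounts: pp0:2 pp1:2 pp2:1 pp3:1
Op 5: write(P0, v2, 199). refcount(pp3)=1 -> write in place. 4 ppages; refcounts: pp0:2 pp1:2 pp2:1 pp3:1
Op 6: fork(P1) -> P2. 4 ppages; refcounts: pp0:3 pp1:3 pp2:2 pp3:1
Op 7: write(P1, v0, 157). refcount(pp0)=3>1 -> COPY to pp4. 5 ppages; refcounts: pp0:2 pp1:3 pp2:2 pp3:1 pp4:1
Op 8: write(P0, v1, 156). refcount(pp1)=3>1 -> COPY to pp5. 6 ppages; refcounts: pp0:2 pp1:2 pp2:2 pp3:1 pp4:1 pp5:1
P0: v1 -> pp5 = 156
P1: v1 -> pp1 = 50
P2: v1 -> pp1 = 50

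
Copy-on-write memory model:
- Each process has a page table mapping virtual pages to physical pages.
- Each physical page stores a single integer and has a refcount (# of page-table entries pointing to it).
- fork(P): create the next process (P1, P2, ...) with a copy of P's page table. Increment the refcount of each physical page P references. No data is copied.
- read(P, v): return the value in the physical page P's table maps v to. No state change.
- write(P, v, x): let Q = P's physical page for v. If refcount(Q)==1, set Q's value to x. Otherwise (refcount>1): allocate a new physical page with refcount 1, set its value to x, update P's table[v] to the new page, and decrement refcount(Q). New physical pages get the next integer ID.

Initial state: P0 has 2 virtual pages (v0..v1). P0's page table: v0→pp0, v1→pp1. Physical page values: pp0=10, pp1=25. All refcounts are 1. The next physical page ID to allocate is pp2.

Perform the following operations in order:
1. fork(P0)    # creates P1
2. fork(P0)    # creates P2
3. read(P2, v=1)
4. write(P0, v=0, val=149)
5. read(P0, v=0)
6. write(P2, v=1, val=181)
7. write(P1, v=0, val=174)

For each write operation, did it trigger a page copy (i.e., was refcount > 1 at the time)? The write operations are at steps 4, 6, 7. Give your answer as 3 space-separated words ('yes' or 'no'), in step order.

Op 1: fork(P0) -> P1. 2 ppages; refcounts: pp0:2 pp1:2
Op 2: fork(P0) -> P2. 2 ppages; refcounts: pp0:3 pp1:3
Op 3: read(P2, v1) -> 25. No state change.
Op 4: write(P0, v0, 149). refcount(pp0)=3>1 -> COPY to pp2. 3 ppages; refcounts: pp0:2 pp1:3 pp2:1
Op 5: read(P0, v0) -> 149. No state change.
Op 6: write(P2, v1, 181). refcount(pp1)=3>1 -> COPY to pp3. 4 ppages; refcounts: pp0:2 pp1:2 pp2:1 pp3:1
Op 7: write(P1, v0, 174). refcount(pp0)=2>1 -> COPY to pp4. 5 ppages; refcounts: pp0:1 pp1:2 pp2:1 pp3:1 pp4:1

yes yes yes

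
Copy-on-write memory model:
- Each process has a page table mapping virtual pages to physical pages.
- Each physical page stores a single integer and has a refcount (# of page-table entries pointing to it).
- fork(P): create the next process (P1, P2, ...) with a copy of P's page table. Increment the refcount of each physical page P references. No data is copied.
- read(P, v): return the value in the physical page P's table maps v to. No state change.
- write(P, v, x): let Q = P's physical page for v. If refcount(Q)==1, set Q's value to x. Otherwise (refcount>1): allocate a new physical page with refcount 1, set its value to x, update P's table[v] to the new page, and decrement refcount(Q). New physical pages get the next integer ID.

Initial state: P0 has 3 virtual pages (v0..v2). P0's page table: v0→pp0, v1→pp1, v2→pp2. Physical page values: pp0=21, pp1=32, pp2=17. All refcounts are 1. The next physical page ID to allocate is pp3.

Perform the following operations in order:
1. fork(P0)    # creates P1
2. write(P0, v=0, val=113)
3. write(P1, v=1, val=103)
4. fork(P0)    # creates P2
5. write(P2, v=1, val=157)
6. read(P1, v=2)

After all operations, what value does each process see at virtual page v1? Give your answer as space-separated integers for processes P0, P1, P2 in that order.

Op 1: fork(P0) -> P1. 3 ppages; refcounts: pp0:2 pp1:2 pp2:2
Op 2: write(P0, v0, 113). refcount(pp0)=2>1 -> COPY to pp3. 4 ppages; refcounts: pp0:1 pp1:2 pp2:2 pp3:1
Op 3: write(P1, v1, 103). refcount(pp1)=2>1 -> COPY to pp4. 5 ppages; refcounts: pp0:1 pp1:1 pp2:2 pp3:1 pp4:1
Op 4: fork(P0) -> P2. 5 ppages; refcounts: pp0:1 pp1:2 pp2:3 pp3:2 pp4:1
Op 5: write(P2, v1, 157). refcount(pp1)=2>1 -> COPY to pp5. 6 ppages; refcounts: pp0:1 pp1:1 pp2:3 pp3:2 pp4:1 pp5:1
Op 6: read(P1, v2) -> 17. No state change.
P0: v1 -> pp1 = 32
P1: v1 -> pp4 = 103
P2: v1 -> pp5 = 157

Answer: 32 103 157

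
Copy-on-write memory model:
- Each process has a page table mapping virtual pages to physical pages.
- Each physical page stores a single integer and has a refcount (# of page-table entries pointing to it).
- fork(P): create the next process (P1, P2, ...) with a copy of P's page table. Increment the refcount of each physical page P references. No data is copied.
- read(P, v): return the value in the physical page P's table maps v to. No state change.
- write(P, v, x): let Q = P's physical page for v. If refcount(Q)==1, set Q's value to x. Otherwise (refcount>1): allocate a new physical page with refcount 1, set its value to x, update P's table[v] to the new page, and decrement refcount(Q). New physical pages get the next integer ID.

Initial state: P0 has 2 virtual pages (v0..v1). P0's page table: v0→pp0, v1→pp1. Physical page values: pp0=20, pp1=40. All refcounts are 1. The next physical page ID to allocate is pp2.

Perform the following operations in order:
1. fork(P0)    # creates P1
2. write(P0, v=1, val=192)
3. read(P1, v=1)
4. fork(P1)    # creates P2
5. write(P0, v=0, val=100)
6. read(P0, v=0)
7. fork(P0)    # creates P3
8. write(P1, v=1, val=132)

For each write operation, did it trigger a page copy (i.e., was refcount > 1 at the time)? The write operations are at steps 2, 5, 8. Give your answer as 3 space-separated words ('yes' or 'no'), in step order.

Op 1: fork(P0) -> P1. 2 ppages; refcounts: pp0:2 pp1:2
Op 2: write(P0, v1, 192). refcount(pp1)=2>1 -> COPY to pp2. 3 ppages; refcounts: pp0:2 pp1:1 pp2:1
Op 3: read(P1, v1) -> 40. No state change.
Op 4: fork(P1) -> P2. 3 ppages; refcounts: pp0:3 pp1:2 pp2:1
Op 5: write(P0, v0, 100). refcount(pp0)=3>1 -> COPY to pp3. 4 ppages; refcounts: pp0:2 pp1:2 pp2:1 pp3:1
Op 6: read(P0, v0) -> 100. No state change.
Op 7: fork(P0) -> P3. 4 ppages; refcounts: pp0:2 pp1:2 pp2:2 pp3:2
Op 8: write(P1, v1, 132). refcount(pp1)=2>1 -> COPY to pp4. 5 ppages; refcounts: pp0:2 pp1:1 pp2:2 pp3:2 pp4:1

yes yes yes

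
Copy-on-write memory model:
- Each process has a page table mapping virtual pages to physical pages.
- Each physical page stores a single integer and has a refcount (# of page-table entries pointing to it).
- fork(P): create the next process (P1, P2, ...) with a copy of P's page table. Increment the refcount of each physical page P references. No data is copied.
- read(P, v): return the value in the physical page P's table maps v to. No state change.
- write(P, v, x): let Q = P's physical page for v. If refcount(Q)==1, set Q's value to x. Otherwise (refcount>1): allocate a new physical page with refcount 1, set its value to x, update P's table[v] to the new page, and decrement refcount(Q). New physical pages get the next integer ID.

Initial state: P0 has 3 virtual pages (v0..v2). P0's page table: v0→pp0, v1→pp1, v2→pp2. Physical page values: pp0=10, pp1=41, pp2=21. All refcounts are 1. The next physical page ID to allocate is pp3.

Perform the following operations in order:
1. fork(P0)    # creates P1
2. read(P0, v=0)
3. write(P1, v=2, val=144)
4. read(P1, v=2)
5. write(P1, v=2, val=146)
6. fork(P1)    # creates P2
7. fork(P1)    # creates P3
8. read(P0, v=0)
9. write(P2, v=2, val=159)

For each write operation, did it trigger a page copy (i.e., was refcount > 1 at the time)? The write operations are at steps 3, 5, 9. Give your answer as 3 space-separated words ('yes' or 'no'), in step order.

Op 1: fork(P0) -> P1. 3 ppages; refcounts: pp0:2 pp1:2 pp2:2
Op 2: read(P0, v0) -> 10. No state change.
Op 3: write(P1, v2, 144). refcount(pp2)=2>1 -> COPY to pp3. 4 ppages; refcounts: pp0:2 pp1:2 pp2:1 pp3:1
Op 4: read(P1, v2) -> 144. No state change.
Op 5: write(P1, v2, 146). refcount(pp3)=1 -> write in place. 4 ppages; refcounts: pp0:2 pp1:2 pp2:1 pp3:1
Op 6: fork(P1) -> P2. 4 ppages; refcounts: pp0:3 pp1:3 pp2:1 pp3:2
Op 7: fork(P1) -> P3. 4 ppages; refcounts: pp0:4 pp1:4 pp2:1 pp3:3
Op 8: read(P0, v0) -> 10. No state change.
Op 9: write(P2, v2, 159). refcount(pp3)=3>1 -> COPY to pp4. 5 ppages; refcounts: pp0:4 pp1:4 pp2:1 pp3:2 pp4:1

yes no yes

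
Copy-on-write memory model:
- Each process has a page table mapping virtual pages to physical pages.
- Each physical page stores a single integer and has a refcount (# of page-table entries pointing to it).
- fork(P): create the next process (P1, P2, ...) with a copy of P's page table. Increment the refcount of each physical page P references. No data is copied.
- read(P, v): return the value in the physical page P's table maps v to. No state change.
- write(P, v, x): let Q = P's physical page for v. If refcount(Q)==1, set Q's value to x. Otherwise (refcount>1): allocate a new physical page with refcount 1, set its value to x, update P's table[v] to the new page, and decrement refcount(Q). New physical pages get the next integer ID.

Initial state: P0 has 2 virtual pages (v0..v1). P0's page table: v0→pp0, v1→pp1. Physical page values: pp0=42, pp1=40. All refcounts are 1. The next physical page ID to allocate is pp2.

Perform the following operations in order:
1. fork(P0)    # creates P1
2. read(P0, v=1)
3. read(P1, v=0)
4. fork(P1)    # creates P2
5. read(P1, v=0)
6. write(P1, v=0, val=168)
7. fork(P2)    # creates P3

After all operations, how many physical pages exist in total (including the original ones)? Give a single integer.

Answer: 3

Derivation:
Op 1: fork(P0) -> P1. 2 ppages; refcounts: pp0:2 pp1:2
Op 2: read(P0, v1) -> 40. No state change.
Op 3: read(P1, v0) -> 42. No state change.
Op 4: fork(P1) -> P2. 2 ppages; refcounts: pp0:3 pp1:3
Op 5: read(P1, v0) -> 42. No state change.
Op 6: write(P1, v0, 168). refcount(pp0)=3>1 -> COPY to pp2. 3 ppages; refcounts: pp0:2 pp1:3 pp2:1
Op 7: fork(P2) -> P3. 3 ppages; refcounts: pp0:3 pp1:4 pp2:1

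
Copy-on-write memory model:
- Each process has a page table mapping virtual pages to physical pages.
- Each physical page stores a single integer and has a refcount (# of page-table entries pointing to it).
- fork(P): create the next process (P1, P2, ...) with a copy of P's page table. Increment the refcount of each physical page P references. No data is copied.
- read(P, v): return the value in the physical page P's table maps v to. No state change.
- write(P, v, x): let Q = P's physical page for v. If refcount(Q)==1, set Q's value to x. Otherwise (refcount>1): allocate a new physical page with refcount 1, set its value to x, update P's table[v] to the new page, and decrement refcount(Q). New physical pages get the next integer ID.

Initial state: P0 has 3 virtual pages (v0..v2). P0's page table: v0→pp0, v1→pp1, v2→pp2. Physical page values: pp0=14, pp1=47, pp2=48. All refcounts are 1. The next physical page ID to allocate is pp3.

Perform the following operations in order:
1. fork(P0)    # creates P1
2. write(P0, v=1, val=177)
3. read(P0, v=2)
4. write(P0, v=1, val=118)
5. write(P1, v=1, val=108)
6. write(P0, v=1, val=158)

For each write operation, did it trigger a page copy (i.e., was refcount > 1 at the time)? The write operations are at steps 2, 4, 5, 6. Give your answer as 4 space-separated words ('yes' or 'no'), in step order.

Op 1: fork(P0) -> P1. 3 ppages; refcounts: pp0:2 pp1:2 pp2:2
Op 2: write(P0, v1, 177). refcount(pp1)=2>1 -> COPY to pp3. 4 ppages; refcounts: pp0:2 pp1:1 pp2:2 pp3:1
Op 3: read(P0, v2) -> 48. No state change.
Op 4: write(P0, v1, 118). refcount(pp3)=1 -> write in place. 4 ppages; refcounts: pp0:2 pp1:1 pp2:2 pp3:1
Op 5: write(P1, v1, 108). refcount(pp1)=1 -> write in place. 4 ppages; refcounts: pp0:2 pp1:1 pp2:2 pp3:1
Op 6: write(P0, v1, 158). refcount(pp3)=1 -> write in place. 4 ppages; refcounts: pp0:2 pp1:1 pp2:2 pp3:1

yes no no no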